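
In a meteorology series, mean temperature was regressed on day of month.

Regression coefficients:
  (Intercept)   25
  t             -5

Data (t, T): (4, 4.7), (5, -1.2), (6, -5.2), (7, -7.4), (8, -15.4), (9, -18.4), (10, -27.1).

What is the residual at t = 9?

ŷ = 25 − 5·9 = -20
e = -18.4 − (-20) = 1.6

e = 1.6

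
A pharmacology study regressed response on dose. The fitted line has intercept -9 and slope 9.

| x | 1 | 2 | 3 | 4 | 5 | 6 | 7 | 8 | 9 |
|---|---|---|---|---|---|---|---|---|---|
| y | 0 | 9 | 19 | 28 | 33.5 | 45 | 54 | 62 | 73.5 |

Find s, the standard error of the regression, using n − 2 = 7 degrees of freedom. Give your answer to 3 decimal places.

x=1: ŷ = -9 + 9·1 = 0; r = 0 − 0 = 0
x=2: ŷ = -9 + 9·2 = 9; r = 9 − 9 = 0
x=3: ŷ = -9 + 9·3 = 18; r = 19 − 18 = 1
x=4: ŷ = -9 + 9·4 = 27; r = 28 − 27 = 1
x=5: ŷ = -9 + 9·5 = 36; r = 33.5 − 36 = -2.5
x=6: ŷ = -9 + 9·6 = 45; r = 45 − 45 = 0
x=7: ŷ = -9 + 9·7 = 54; r = 54 − 54 = 0
x=8: ŷ = -9 + 9·8 = 63; r = 62 − 63 = -1
x=9: ŷ = -9 + 9·9 = 72; r = 73.5 − 72 = 1.5
SSE = 0 + 0 + 1 + 1 + 6.25 + 0 + 0 + 1 + 2.25 = 11.5
s = √(11.5/7) = √1.64286 ≈ 1.282

s = 1.282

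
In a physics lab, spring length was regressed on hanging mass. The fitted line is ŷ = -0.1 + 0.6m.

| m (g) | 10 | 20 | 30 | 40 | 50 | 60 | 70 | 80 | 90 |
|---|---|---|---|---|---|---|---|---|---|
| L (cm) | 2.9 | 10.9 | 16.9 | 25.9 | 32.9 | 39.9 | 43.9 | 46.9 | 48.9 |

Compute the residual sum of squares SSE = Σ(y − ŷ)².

SSE = 70

m=10: ŷ = -0.1 + 0.6·10 = 5.9; r = 2.9 − 5.9 = -3
m=20: ŷ = -0.1 + 0.6·20 = 11.9; r = 10.9 − 11.9 = -1
m=30: ŷ = -0.1 + 0.6·30 = 17.9; r = 16.9 − 17.9 = -1
m=40: ŷ = -0.1 + 0.6·40 = 23.9; r = 25.9 − 23.9 = 2
m=50: ŷ = -0.1 + 0.6·50 = 29.9; r = 32.9 − 29.9 = 3
m=60: ŷ = -0.1 + 0.6·60 = 35.9; r = 39.9 − 35.9 = 4
m=70: ŷ = -0.1 + 0.6·70 = 41.9; r = 43.9 − 41.9 = 2
m=80: ŷ = -0.1 + 0.6·80 = 47.9; r = 46.9 − 47.9 = -1
m=90: ŷ = -0.1 + 0.6·90 = 53.9; r = 48.9 − 53.9 = -5
SSE = 9 + 1 + 1 + 4 + 9 + 16 + 4 + 1 + 25 = 70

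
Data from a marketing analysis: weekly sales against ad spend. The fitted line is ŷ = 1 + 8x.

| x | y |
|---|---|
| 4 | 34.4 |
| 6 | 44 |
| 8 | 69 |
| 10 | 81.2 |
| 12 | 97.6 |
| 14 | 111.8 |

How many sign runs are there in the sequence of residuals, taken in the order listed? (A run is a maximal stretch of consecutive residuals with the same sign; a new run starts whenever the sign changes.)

4 runs

x=4: ŷ = 1 + 8·4 = 33; r = 34.4 − 33 = 1.4
x=6: ŷ = 1 + 8·6 = 49; r = 44 − 49 = -5
x=8: ŷ = 1 + 8·8 = 65; r = 69 − 65 = 4
x=10: ŷ = 1 + 8·10 = 81; r = 81.2 − 81 = 0.2
x=12: ŷ = 1 + 8·12 = 97; r = 97.6 − 97 = 0.6
x=14: ŷ = 1 + 8·14 = 113; r = 111.8 − 113 = -1.2
Signs: + − + + + −
Runs: +×1, −×1, +×3, −×1 → 4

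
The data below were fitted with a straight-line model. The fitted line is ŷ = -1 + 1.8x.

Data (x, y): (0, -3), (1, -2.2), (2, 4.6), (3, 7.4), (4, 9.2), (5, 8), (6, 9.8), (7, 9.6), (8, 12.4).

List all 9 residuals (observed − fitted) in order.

-2, -3, 2, 3, 3, 0, 0, -2, -1

x=0: ŷ = -1 + 1.8·0 = -1; e = -3 − (-1) = -2
x=1: ŷ = -1 + 1.8·1 = 0.8; e = -2.2 − 0.8 = -3
x=2: ŷ = -1 + 1.8·2 = 2.6; e = 4.6 − 2.6 = 2
x=3: ŷ = -1 + 1.8·3 = 4.4; e = 7.4 − 4.4 = 3
x=4: ŷ = -1 + 1.8·4 = 6.2; e = 9.2 − 6.2 = 3
x=5: ŷ = -1 + 1.8·5 = 8; e = 8 − 8 = 0
x=6: ŷ = -1 + 1.8·6 = 9.8; e = 9.8 − 9.8 = 0
x=7: ŷ = -1 + 1.8·7 = 11.6; e = 9.6 − 11.6 = -2
x=8: ŷ = -1 + 1.8·8 = 13.4; e = 12.4 − 13.4 = -1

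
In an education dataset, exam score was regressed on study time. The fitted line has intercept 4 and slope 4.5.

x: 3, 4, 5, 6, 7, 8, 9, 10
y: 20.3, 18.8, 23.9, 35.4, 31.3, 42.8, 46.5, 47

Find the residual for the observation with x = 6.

ŷ = 4 + 4.5·6 = 31
r = 35.4 − 31 = 4.4

r = 4.4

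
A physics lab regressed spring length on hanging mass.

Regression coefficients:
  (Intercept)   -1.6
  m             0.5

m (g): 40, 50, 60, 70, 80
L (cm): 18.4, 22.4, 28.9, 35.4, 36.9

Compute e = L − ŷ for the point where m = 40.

e = 0

ŷ = -1.6 + 0.5·40 = 18.4
e = 18.4 − 18.4 = 0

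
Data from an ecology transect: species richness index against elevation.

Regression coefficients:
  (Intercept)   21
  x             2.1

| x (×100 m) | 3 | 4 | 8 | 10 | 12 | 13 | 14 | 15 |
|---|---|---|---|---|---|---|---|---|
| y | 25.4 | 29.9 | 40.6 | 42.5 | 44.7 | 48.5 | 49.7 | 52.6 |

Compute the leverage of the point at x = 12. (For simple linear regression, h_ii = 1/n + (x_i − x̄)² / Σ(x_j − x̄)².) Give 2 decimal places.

h = 0.16

x̄ = (3 + 4 + 8 + 10 + 12 + 13 + 14 + 15)/8 = 9.875
Σ(x − x̄)² = 47.2656 + 34.5156 + 3.51562 + 0.015625 + 4.51562 + 9.76562 + 17.0156 + 26.2656 = 142.875
h = 1/8 + (2.125)²/142.875 = 0.125 + 0.0316054 = 0.16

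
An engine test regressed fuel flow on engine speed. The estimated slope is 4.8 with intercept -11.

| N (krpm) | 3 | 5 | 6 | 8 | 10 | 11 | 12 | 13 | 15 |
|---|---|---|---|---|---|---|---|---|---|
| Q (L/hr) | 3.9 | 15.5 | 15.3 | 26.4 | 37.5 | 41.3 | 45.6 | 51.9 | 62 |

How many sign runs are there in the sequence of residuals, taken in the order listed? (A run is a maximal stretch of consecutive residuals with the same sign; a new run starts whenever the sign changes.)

N=3: ŷ = -11 + 4.8·3 = 3.4; e = 3.9 − 3.4 = 0.5
N=5: ŷ = -11 + 4.8·5 = 13; e = 15.5 − 13 = 2.5
N=6: ŷ = -11 + 4.8·6 = 17.8; e = 15.3 − 17.8 = -2.5
N=8: ŷ = -11 + 4.8·8 = 27.4; e = 26.4 − 27.4 = -1
N=10: ŷ = -11 + 4.8·10 = 37; e = 37.5 − 37 = 0.5
N=11: ŷ = -11 + 4.8·11 = 41.8; e = 41.3 − 41.8 = -0.5
N=12: ŷ = -11 + 4.8·12 = 46.6; e = 45.6 − 46.6 = -1
N=13: ŷ = -11 + 4.8·13 = 51.4; e = 51.9 − 51.4 = 0.5
N=15: ŷ = -11 + 4.8·15 = 61; e = 62 − 61 = 1
Signs: + + − − + − − + +
Runs: +×2, −×2, +×1, −×2, +×2 → 5

5 runs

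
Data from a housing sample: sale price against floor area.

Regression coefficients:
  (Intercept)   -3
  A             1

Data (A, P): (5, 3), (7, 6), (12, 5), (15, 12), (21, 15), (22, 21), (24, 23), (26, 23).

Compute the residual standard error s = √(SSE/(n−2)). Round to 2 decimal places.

s = 2.52

A=5: ŷ = -3 + 5 = 2; r = 3 − 2 = 1
A=7: ŷ = -3 + 7 = 4; r = 6 − 4 = 2
A=12: ŷ = -3 + 12 = 9; r = 5 − 9 = -4
A=15: ŷ = -3 + 15 = 12; r = 12 − 12 = 0
A=21: ŷ = -3 + 21 = 18; r = 15 − 18 = -3
A=22: ŷ = -3 + 22 = 19; r = 21 − 19 = 2
A=24: ŷ = -3 + 24 = 21; r = 23 − 21 = 2
A=26: ŷ = -3 + 26 = 23; r = 23 − 23 = 0
SSE = 1 + 4 + 16 + 0 + 9 + 4 + 4 + 0 = 38
s = √(38/6) = √6.33333 ≈ 2.52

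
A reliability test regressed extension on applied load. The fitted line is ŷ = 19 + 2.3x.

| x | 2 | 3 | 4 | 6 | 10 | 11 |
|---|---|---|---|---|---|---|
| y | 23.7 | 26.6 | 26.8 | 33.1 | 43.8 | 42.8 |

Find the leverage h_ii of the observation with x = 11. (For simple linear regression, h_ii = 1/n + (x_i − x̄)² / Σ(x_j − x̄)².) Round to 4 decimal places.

x̄ = (2 + 3 + 4 + 6 + 10 + 11)/6 = 6
Σ(x − x̄)² = 16 + 9 + 4 + 0 + 16 + 25 = 70
h = 1/6 + (5)²/70 = 0.166667 + 0.357143 = 0.5238

h = 0.5238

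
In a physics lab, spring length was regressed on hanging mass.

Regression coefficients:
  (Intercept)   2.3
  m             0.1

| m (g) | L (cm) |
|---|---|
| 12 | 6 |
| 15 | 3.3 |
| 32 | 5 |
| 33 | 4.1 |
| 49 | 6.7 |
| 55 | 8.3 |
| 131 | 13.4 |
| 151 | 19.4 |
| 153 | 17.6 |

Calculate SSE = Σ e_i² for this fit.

SSE = 17.5

m=12: L̂ = 2.3 + 0.1·12 = 3.5; e = 6 − 3.5 = 2.5
m=15: L̂ = 2.3 + 0.1·15 = 3.8; e = 3.3 − 3.8 = -0.5
m=32: L̂ = 2.3 + 0.1·32 = 5.5; e = 5 − 5.5 = -0.5
m=33: L̂ = 2.3 + 0.1·33 = 5.6; e = 4.1 − 5.6 = -1.5
m=49: L̂ = 2.3 + 0.1·49 = 7.2; e = 6.7 − 7.2 = -0.5
m=55: L̂ = 2.3 + 0.1·55 = 7.8; e = 8.3 − 7.8 = 0.5
m=131: L̂ = 2.3 + 0.1·131 = 15.4; e = 13.4 − 15.4 = -2
m=151: L̂ = 2.3 + 0.1·151 = 17.4; e = 19.4 − 17.4 = 2
m=153: L̂ = 2.3 + 0.1·153 = 17.6; e = 17.6 − 17.6 = 0
SSE = 6.25 + 0.25 + 0.25 + 2.25 + 0.25 + 0.25 + 4 + 4 + 0 = 17.5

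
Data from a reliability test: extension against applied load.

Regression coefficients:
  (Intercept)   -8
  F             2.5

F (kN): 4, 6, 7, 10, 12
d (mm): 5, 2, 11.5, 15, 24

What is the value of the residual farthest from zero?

F=4: ŷ = -8 + 2.5·4 = 2; r = 5 − 2 = 3
F=6: ŷ = -8 + 2.5·6 = 7; r = 2 − 7 = -5
F=7: ŷ = -8 + 2.5·7 = 9.5; r = 11.5 − 9.5 = 2
F=10: ŷ = -8 + 2.5·10 = 17; r = 15 − 17 = -2
F=12: ŷ = -8 + 2.5·12 = 22; r = 24 − 22 = 2
Largest |r| is 5 at F = 6, residual -5.

r = -5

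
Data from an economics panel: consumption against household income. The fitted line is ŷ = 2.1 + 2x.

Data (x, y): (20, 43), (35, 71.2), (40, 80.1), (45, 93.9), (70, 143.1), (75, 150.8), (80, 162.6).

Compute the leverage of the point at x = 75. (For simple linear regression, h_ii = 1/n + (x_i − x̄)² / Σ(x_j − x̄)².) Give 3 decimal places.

h = 0.309

x̄ = (20 + 35 + 40 + 45 + 70 + 75 + 80)/7 = 52.1429
Σ(x − x̄)² = 1033.16 + 293.878 + 147.449 + 51.0204 + 318.878 + 522.449 + 776.02 = 3142.86
h = 1/7 + (22.8571)²/3142.86 = 0.142857 + 0.166234 = 0.309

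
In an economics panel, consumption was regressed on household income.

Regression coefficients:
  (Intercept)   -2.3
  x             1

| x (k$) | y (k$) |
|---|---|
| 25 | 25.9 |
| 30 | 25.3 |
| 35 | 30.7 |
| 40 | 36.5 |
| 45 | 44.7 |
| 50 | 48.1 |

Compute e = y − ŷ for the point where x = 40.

e = -1.2

ŷ = -2.3 + 40 = 37.7
e = 36.5 − 37.7 = -1.2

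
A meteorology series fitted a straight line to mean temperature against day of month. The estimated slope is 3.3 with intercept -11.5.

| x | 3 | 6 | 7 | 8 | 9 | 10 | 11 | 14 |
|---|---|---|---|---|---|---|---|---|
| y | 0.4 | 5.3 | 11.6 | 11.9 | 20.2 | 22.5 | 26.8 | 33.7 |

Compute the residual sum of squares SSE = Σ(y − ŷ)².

x=3: ŷ = -11.5 + 3.3·3 = -1.6; e = 0.4 − (-1.6) = 2
x=6: ŷ = -11.5 + 3.3·6 = 8.3; e = 5.3 − 8.3 = -3
x=7: ŷ = -11.5 + 3.3·7 = 11.6; e = 11.6 − 11.6 = 0
x=8: ŷ = -11.5 + 3.3·8 = 14.9; e = 11.9 − 14.9 = -3
x=9: ŷ = -11.5 + 3.3·9 = 18.2; e = 20.2 − 18.2 = 2
x=10: ŷ = -11.5 + 3.3·10 = 21.5; e = 22.5 − 21.5 = 1
x=11: ŷ = -11.5 + 3.3·11 = 24.8; e = 26.8 − 24.8 = 2
x=14: ŷ = -11.5 + 3.3·14 = 34.7; e = 33.7 − 34.7 = -1
SSE = 4 + 9 + 0 + 9 + 4 + 1 + 4 + 1 = 32

SSE = 32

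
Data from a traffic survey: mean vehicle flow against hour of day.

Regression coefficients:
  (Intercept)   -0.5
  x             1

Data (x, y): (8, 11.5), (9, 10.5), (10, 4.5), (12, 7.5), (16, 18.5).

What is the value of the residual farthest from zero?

r = -5

x=8: ŷ = -0.5 + 8 = 7.5; r = 11.5 − 7.5 = 4
x=9: ŷ = -0.5 + 9 = 8.5; r = 10.5 − 8.5 = 2
x=10: ŷ = -0.5 + 10 = 9.5; r = 4.5 − 9.5 = -5
x=12: ŷ = -0.5 + 12 = 11.5; r = 7.5 − 11.5 = -4
x=16: ŷ = -0.5 + 16 = 15.5; r = 18.5 − 15.5 = 3
Largest |r| is 5 at x = 10, residual -5.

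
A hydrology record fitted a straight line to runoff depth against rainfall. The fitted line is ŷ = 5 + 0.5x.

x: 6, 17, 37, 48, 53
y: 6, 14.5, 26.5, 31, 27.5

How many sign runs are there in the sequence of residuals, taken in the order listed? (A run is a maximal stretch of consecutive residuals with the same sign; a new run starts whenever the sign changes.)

x=6: ŷ = 5 + 0.5·6 = 8; r = 6 − 8 = -2
x=17: ŷ = 5 + 0.5·17 = 13.5; r = 14.5 − 13.5 = 1
x=37: ŷ = 5 + 0.5·37 = 23.5; r = 26.5 − 23.5 = 3
x=48: ŷ = 5 + 0.5·48 = 29; r = 31 − 29 = 2
x=53: ŷ = 5 + 0.5·53 = 31.5; r = 27.5 − 31.5 = -4
Signs: − + + + −
Runs: −×1, +×3, −×1 → 3

3 runs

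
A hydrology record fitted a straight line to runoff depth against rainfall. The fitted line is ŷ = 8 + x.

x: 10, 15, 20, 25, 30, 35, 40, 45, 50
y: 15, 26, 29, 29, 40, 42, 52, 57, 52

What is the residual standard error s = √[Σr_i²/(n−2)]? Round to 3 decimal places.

s = 3.928

x=10: ŷ = 8 + 10 = 18; r = 15 − 18 = -3
x=15: ŷ = 8 + 15 = 23; r = 26 − 23 = 3
x=20: ŷ = 8 + 20 = 28; r = 29 − 28 = 1
x=25: ŷ = 8 + 25 = 33; r = 29 − 33 = -4
x=30: ŷ = 8 + 30 = 38; r = 40 − 38 = 2
x=35: ŷ = 8 + 35 = 43; r = 42 − 43 = -1
x=40: ŷ = 8 + 40 = 48; r = 52 − 48 = 4
x=45: ŷ = 8 + 45 = 53; r = 57 − 53 = 4
x=50: ŷ = 8 + 50 = 58; r = 52 − 58 = -6
SSE = 9 + 9 + 1 + 16 + 4 + 1 + 16 + 16 + 36 = 108
s = √(108/7) = √15.4286 ≈ 3.928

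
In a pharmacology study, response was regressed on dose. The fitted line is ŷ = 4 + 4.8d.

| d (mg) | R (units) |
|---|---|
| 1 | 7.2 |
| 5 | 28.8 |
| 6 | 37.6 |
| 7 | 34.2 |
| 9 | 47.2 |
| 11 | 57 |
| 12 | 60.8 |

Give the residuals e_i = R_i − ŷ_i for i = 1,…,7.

-1.6, 0.8, 4.8, -3.4, 0, 0.2, -0.8

d=1: ŷ = 4 + 4.8·1 = 8.8; e = 7.2 − 8.8 = -1.6
d=5: ŷ = 4 + 4.8·5 = 28; e = 28.8 − 28 = 0.8
d=6: ŷ = 4 + 4.8·6 = 32.8; e = 37.6 − 32.8 = 4.8
d=7: ŷ = 4 + 4.8·7 = 37.6; e = 34.2 − 37.6 = -3.4
d=9: ŷ = 4 + 4.8·9 = 47.2; e = 47.2 − 47.2 = 0
d=11: ŷ = 4 + 4.8·11 = 56.8; e = 57 − 56.8 = 0.2
d=12: ŷ = 4 + 4.8·12 = 61.6; e = 60.8 − 61.6 = -0.8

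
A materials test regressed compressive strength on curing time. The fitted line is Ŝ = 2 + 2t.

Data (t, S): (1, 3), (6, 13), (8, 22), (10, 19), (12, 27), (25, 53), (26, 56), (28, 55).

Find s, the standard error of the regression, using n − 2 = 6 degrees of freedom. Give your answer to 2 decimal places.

t=1: Ŝ = 2 + 2·1 = 4; e = 3 − 4 = -1
t=6: Ŝ = 2 + 2·6 = 14; e = 13 − 14 = -1
t=8: Ŝ = 2 + 2·8 = 18; e = 22 − 18 = 4
t=10: Ŝ = 2 + 2·10 = 22; e = 19 − 22 = -3
t=12: Ŝ = 2 + 2·12 = 26; e = 27 − 26 = 1
t=25: Ŝ = 2 + 2·25 = 52; e = 53 − 52 = 1
t=26: Ŝ = 2 + 2·26 = 54; e = 56 − 54 = 2
t=28: Ŝ = 2 + 2·28 = 58; e = 55 − 58 = -3
SSE = 1 + 1 + 16 + 9 + 1 + 1 + 4 + 9 = 42
s = √(42/6) = √7 ≈ 2.65

s = 2.65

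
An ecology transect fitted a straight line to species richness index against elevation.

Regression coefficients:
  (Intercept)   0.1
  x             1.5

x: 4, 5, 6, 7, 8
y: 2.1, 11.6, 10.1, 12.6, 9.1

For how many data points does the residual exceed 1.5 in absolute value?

x=4: ŷ = 0.1 + 1.5·4 = 6.1; r = 2.1 − 6.1 = -4
x=5: ŷ = 0.1 + 1.5·5 = 7.6; r = 11.6 − 7.6 = 4
x=6: ŷ = 0.1 + 1.5·6 = 9.1; r = 10.1 − 9.1 = 1
x=7: ŷ = 0.1 + 1.5·7 = 10.6; r = 12.6 − 10.6 = 2
x=8: ŷ = 0.1 + 1.5·8 = 12.1; r = 9.1 − 12.1 = -3
|r| > 1.5: x=4 (|r|=4), x=5 (|r|=4), x=7 (|r|=2), x=8 (|r|=3) → 4

4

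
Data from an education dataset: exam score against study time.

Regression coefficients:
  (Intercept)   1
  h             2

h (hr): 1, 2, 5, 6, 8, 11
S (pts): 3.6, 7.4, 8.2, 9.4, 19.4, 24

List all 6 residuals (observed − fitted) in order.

h=1: Ŝ = 1 + 2·1 = 3; r = 3.6 − 3 = 0.6
h=2: Ŝ = 1 + 2·2 = 5; r = 7.4 − 5 = 2.4
h=5: Ŝ = 1 + 2·5 = 11; r = 8.2 − 11 = -2.8
h=6: Ŝ = 1 + 2·6 = 13; r = 9.4 − 13 = -3.6
h=8: Ŝ = 1 + 2·8 = 17; r = 19.4 − 17 = 2.4
h=11: Ŝ = 1 + 2·11 = 23; r = 24 − 23 = 1

0.6, 2.4, -2.8, -3.6, 2.4, 1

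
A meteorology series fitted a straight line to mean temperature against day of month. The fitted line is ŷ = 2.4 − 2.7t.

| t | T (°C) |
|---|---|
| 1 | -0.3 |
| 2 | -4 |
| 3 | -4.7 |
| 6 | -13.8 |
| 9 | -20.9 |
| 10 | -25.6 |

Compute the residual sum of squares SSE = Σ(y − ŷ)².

t=1: ŷ = 2.4 − 2.7·1 = -0.3; r = -0.3 − (-0.3) = 0
t=2: ŷ = 2.4 − 2.7·2 = -3; r = -4 − (-3) = -1
t=3: ŷ = 2.4 − 2.7·3 = -5.7; r = -4.7 − (-5.7) = 1
t=6: ŷ = 2.4 − 2.7·6 = -13.8; r = -13.8 − (-13.8) = 0
t=9: ŷ = 2.4 − 2.7·9 = -21.9; r = -20.9 − (-21.9) = 1
t=10: ŷ = 2.4 − 2.7·10 = -24.6; r = -25.6 − (-24.6) = -1
SSE = 0 + 1 + 1 + 0 + 1 + 1 = 4

SSE = 4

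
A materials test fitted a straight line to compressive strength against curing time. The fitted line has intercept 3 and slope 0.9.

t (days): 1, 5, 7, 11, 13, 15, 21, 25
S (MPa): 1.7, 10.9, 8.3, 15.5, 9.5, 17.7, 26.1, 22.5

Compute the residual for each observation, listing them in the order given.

t=1: Ŝ = 3 + 0.9·1 = 3.9; e = 1.7 − 3.9 = -2.2
t=5: Ŝ = 3 + 0.9·5 = 7.5; e = 10.9 − 7.5 = 3.4
t=7: Ŝ = 3 + 0.9·7 = 9.3; e = 8.3 − 9.3 = -1
t=11: Ŝ = 3 + 0.9·11 = 12.9; e = 15.5 − 12.9 = 2.6
t=13: Ŝ = 3 + 0.9·13 = 14.7; e = 9.5 − 14.7 = -5.2
t=15: Ŝ = 3 + 0.9·15 = 16.5; e = 17.7 − 16.5 = 1.2
t=21: Ŝ = 3 + 0.9·21 = 21.9; e = 26.1 − 21.9 = 4.2
t=25: Ŝ = 3 + 0.9·25 = 25.5; e = 22.5 − 25.5 = -3

-2.2, 3.4, -1, 2.6, -5.2, 1.2, 4.2, -3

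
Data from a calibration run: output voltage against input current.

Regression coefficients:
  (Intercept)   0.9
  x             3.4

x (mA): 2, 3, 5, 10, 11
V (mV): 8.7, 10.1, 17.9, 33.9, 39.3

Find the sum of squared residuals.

x=2: V̂ = 0.9 + 3.4·2 = 7.7; r = 8.7 − 7.7 = 1
x=3: V̂ = 0.9 + 3.4·3 = 11.1; r = 10.1 − 11.1 = -1
x=5: V̂ = 0.9 + 3.4·5 = 17.9; r = 17.9 − 17.9 = 0
x=10: V̂ = 0.9 + 3.4·10 = 34.9; r = 33.9 − 34.9 = -1
x=11: V̂ = 0.9 + 3.4·11 = 38.3; r = 39.3 − 38.3 = 1
SSE = 1 + 1 + 0 + 1 + 1 = 4

SSE = 4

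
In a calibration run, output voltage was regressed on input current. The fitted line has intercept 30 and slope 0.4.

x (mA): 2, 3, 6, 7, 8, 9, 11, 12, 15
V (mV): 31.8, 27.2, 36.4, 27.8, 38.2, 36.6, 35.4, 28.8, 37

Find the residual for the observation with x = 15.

ŷ = 30 + 0.4·15 = 36
e = 37 − 36 = 1

e = 1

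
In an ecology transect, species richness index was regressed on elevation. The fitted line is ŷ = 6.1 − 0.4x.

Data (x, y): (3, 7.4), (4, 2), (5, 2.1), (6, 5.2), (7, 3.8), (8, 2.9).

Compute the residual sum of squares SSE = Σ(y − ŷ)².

SSE = 19

x=3: ŷ = 6.1 − 0.4·3 = 4.9; r = 7.4 − 4.9 = 2.5
x=4: ŷ = 6.1 − 0.4·4 = 4.5; r = 2 − 4.5 = -2.5
x=5: ŷ = 6.1 − 0.4·5 = 4.1; r = 2.1 − 4.1 = -2
x=6: ŷ = 6.1 − 0.4·6 = 3.7; r = 5.2 − 3.7 = 1.5
x=7: ŷ = 6.1 − 0.4·7 = 3.3; r = 3.8 − 3.3 = 0.5
x=8: ŷ = 6.1 − 0.4·8 = 2.9; r = 2.9 − 2.9 = 0
SSE = 6.25 + 6.25 + 4 + 2.25 + 0.25 + 0 = 19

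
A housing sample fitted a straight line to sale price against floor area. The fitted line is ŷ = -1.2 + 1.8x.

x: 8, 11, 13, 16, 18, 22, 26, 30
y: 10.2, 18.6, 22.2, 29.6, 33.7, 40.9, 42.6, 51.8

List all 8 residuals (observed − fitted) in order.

-3, 0, 0, 2, 2.5, 2.5, -3, -1

x=8: ŷ = -1.2 + 1.8·8 = 13.2; r = 10.2 − 13.2 = -3
x=11: ŷ = -1.2 + 1.8·11 = 18.6; r = 18.6 − 18.6 = 0
x=13: ŷ = -1.2 + 1.8·13 = 22.2; r = 22.2 − 22.2 = 0
x=16: ŷ = -1.2 + 1.8·16 = 27.6; r = 29.6 − 27.6 = 2
x=18: ŷ = -1.2 + 1.8·18 = 31.2; r = 33.7 − 31.2 = 2.5
x=22: ŷ = -1.2 + 1.8·22 = 38.4; r = 40.9 − 38.4 = 2.5
x=26: ŷ = -1.2 + 1.8·26 = 45.6; r = 42.6 − 45.6 = -3
x=30: ŷ = -1.2 + 1.8·30 = 52.8; r = 51.8 − 52.8 = -1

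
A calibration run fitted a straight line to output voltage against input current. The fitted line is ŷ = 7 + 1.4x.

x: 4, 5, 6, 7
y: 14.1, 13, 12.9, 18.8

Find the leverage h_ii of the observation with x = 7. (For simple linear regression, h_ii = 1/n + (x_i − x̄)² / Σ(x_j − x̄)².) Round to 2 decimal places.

h = 0.70

x̄ = (4 + 5 + 6 + 7)/4 = 5.5
Σ(x − x̄)² = 2.25 + 0.25 + 0.25 + 2.25 = 5
h = 1/4 + (1.5)²/5 = 0.25 + 0.45 = 0.70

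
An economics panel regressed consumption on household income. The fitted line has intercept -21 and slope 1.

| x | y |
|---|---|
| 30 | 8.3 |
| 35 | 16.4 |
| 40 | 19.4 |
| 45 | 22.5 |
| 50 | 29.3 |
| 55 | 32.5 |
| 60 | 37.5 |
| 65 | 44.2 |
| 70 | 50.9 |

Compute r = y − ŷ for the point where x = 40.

r = 0.4

ŷ = -21 + 40 = 19
r = 19.4 − 19 = 0.4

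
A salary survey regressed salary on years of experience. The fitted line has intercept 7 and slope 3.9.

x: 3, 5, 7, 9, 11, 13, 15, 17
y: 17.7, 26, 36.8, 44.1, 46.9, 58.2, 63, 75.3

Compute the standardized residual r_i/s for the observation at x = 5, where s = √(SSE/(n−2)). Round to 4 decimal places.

x=3: ŷ = 7 + 3.9·3 = 18.7; r = 17.7 − 18.7 = -1
x=5: ŷ = 7 + 3.9·5 = 26.5; r = 26 − 26.5 = -0.5
x=7: ŷ = 7 + 3.9·7 = 34.3; r = 36.8 − 34.3 = 2.5
x=9: ŷ = 7 + 3.9·9 = 42.1; r = 44.1 − 42.1 = 2
x=11: ŷ = 7 + 3.9·11 = 49.9; r = 46.9 − 49.9 = -3
x=13: ŷ = 7 + 3.9·13 = 57.7; r = 58.2 − 57.7 = 0.5
x=15: ŷ = 7 + 3.9·15 = 65.5; r = 63 − 65.5 = -2.5
x=17: ŷ = 7 + 3.9·17 = 73.3; r = 75.3 − 73.3 = 2
SSE = 1 + 0.25 + 6.25 + 4 + 9 + 0.25 + 6.25 + 4 = 31
s = √(31/6) = 2.27303
r/s = -0.5 / 2.27303 = -0.2200

-0.2200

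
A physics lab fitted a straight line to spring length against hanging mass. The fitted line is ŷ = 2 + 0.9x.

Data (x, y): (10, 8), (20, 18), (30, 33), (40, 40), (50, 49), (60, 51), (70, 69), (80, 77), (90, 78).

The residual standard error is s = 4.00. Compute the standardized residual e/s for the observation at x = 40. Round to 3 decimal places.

0.500

ŷ = 2 + 0.9·40 = 38
e = 40 − 38 = 2
e/s = 2 / 4.00 = 0.500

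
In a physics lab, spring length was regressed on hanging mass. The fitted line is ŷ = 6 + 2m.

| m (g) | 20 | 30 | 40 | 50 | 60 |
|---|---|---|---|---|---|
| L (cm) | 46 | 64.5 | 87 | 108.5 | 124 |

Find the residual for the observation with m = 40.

e = 1

ŷ = 6 + 2·40 = 86
e = 87 − 86 = 1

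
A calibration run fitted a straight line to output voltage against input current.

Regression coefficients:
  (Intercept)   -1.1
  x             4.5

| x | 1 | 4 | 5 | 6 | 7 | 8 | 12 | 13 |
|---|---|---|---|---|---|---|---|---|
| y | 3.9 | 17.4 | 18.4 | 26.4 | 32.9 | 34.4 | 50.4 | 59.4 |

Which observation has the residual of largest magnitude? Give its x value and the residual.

x = 5, e = -3

x=1: ŷ = -1.1 + 4.5·1 = 3.4; e = 3.9 − 3.4 = 0.5
x=4: ŷ = -1.1 + 4.5·4 = 16.9; e = 17.4 − 16.9 = 0.5
x=5: ŷ = -1.1 + 4.5·5 = 21.4; e = 18.4 − 21.4 = -3
x=6: ŷ = -1.1 + 4.5·6 = 25.9; e = 26.4 − 25.9 = 0.5
x=7: ŷ = -1.1 + 4.5·7 = 30.4; e = 32.9 − 30.4 = 2.5
x=8: ŷ = -1.1 + 4.5·8 = 34.9; e = 34.4 − 34.9 = -0.5
x=12: ŷ = -1.1 + 4.5·12 = 52.9; e = 50.4 − 52.9 = -2.5
x=13: ŷ = -1.1 + 4.5·13 = 57.4; e = 59.4 − 57.4 = 2
Largest |e| is 3 at x = 5, residual -3.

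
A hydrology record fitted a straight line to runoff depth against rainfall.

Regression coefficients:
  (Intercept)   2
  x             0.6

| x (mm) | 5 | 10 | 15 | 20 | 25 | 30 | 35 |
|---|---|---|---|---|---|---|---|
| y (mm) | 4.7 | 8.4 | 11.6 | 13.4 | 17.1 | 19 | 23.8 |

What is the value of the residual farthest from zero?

e = -1

x=5: ŷ = 2 + 0.6·5 = 5; e = 4.7 − 5 = -0.3
x=10: ŷ = 2 + 0.6·10 = 8; e = 8.4 − 8 = 0.4
x=15: ŷ = 2 + 0.6·15 = 11; e = 11.6 − 11 = 0.6
x=20: ŷ = 2 + 0.6·20 = 14; e = 13.4 − 14 = -0.6
x=25: ŷ = 2 + 0.6·25 = 17; e = 17.1 − 17 = 0.1
x=30: ŷ = 2 + 0.6·30 = 20; e = 19 − 20 = -1
x=35: ŷ = 2 + 0.6·35 = 23; e = 23.8 − 23 = 0.8
Largest |e| is 1 at x = 30, residual -1.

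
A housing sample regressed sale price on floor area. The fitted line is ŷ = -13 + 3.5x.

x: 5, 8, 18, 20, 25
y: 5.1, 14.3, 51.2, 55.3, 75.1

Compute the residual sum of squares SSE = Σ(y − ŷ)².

SSE = 5.54

x=5: ŷ = -13 + 3.5·5 = 4.5; r = 5.1 − 4.5 = 0.6
x=8: ŷ = -13 + 3.5·8 = 15; r = 14.3 − 15 = -0.7
x=18: ŷ = -13 + 3.5·18 = 50; r = 51.2 − 50 = 1.2
x=20: ŷ = -13 + 3.5·20 = 57; r = 55.3 − 57 = -1.7
x=25: ŷ = -13 + 3.5·25 = 74.5; r = 75.1 − 74.5 = 0.6
SSE = 0.36 + 0.49 + 1.44 + 2.89 + 0.36 = 5.54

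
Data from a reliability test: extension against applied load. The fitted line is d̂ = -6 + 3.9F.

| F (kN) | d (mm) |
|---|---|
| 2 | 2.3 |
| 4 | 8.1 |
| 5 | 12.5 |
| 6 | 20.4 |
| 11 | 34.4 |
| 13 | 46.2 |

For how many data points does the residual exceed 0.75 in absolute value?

F=2: d̂ = -6 + 3.9·2 = 1.8; e = 2.3 − 1.8 = 0.5
F=4: d̂ = -6 + 3.9·4 = 9.6; e = 8.1 − 9.6 = -1.5
F=5: d̂ = -6 + 3.9·5 = 13.5; e = 12.5 − 13.5 = -1
F=6: d̂ = -6 + 3.9·6 = 17.4; e = 20.4 − 17.4 = 3
F=11: d̂ = -6 + 3.9·11 = 36.9; e = 34.4 − 36.9 = -2.5
F=13: d̂ = -6 + 3.9·13 = 44.7; e = 46.2 − 44.7 = 1.5
|e| > 0.75: F=4 (|e|=1.5), F=5 (|e|=1), F=6 (|e|=3), F=11 (|e|=2.5), F=13 (|e|=1.5) → 5

5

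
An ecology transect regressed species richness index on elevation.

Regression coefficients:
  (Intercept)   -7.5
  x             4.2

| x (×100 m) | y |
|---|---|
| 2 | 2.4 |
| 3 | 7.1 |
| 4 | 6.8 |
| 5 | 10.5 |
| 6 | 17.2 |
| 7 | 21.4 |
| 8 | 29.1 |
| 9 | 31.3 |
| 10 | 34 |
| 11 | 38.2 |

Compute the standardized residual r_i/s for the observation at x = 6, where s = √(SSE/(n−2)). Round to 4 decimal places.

-0.2481

x=2: ŷ = -7.5 + 4.2·2 = 0.9; r = 2.4 − 0.9 = 1.5
x=3: ŷ = -7.5 + 4.2·3 = 5.1; r = 7.1 − 5.1 = 2
x=4: ŷ = -7.5 + 4.2·4 = 9.3; r = 6.8 − 9.3 = -2.5
x=5: ŷ = -7.5 + 4.2·5 = 13.5; r = 10.5 − 13.5 = -3
x=6: ŷ = -7.5 + 4.2·6 = 17.7; r = 17.2 − 17.7 = -0.5
x=7: ŷ = -7.5 + 4.2·7 = 21.9; r = 21.4 − 21.9 = -0.5
x=8: ŷ = -7.5 + 4.2·8 = 26.1; r = 29.1 − 26.1 = 3
x=9: ŷ = -7.5 + 4.2·9 = 30.3; r = 31.3 − 30.3 = 1
x=10: ŷ = -7.5 + 4.2·10 = 34.5; r = 34 − 34.5 = -0.5
x=11: ŷ = -7.5 + 4.2·11 = 38.7; r = 38.2 − 38.7 = -0.5
SSE = 2.25 + 4 + 6.25 + 9 + 0.25 + 0.25 + 9 + 1 + 0.25 + 0.25 = 32.5
s = √(32.5/8) = 2.01556
r/s = -0.5 / 2.01556 = -0.2481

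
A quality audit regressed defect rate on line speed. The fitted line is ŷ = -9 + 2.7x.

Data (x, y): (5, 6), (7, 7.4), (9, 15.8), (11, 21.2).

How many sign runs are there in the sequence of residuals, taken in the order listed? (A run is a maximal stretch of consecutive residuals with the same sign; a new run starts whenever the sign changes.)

3 runs

x=5: ŷ = -9 + 2.7·5 = 4.5; e = 6 − 4.5 = 1.5
x=7: ŷ = -9 + 2.7·7 = 9.9; e = 7.4 − 9.9 = -2.5
x=9: ŷ = -9 + 2.7·9 = 15.3; e = 15.8 − 15.3 = 0.5
x=11: ŷ = -9 + 2.7·11 = 20.7; e = 21.2 − 20.7 = 0.5
Signs: + − + +
Runs: +×1, −×1, +×2 → 3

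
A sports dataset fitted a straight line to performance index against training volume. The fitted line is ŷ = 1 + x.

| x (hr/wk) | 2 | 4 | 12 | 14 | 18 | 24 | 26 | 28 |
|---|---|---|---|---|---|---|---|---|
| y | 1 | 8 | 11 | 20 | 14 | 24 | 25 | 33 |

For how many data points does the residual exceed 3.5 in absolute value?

3

x=2: ŷ = 1 + 2 = 3; e = 1 − 3 = -2
x=4: ŷ = 1 + 4 = 5; e = 8 − 5 = 3
x=12: ŷ = 1 + 12 = 13; e = 11 − 13 = -2
x=14: ŷ = 1 + 14 = 15; e = 20 − 15 = 5
x=18: ŷ = 1 + 18 = 19; e = 14 − 19 = -5
x=24: ŷ = 1 + 24 = 25; e = 24 − 25 = -1
x=26: ŷ = 1 + 26 = 27; e = 25 − 27 = -2
x=28: ŷ = 1 + 28 = 29; e = 33 − 29 = 4
|e| > 3.5: x=14 (|e|=5), x=18 (|e|=5), x=28 (|e|=4) → 3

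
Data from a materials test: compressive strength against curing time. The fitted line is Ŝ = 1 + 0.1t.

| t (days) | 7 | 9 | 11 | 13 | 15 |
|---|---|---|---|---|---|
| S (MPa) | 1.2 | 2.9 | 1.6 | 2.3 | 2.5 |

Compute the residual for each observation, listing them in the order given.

t=7: Ŝ = 1 + 0.1·7 = 1.7; r = 1.2 − 1.7 = -0.5
t=9: Ŝ = 1 + 0.1·9 = 1.9; r = 2.9 − 1.9 = 1
t=11: Ŝ = 1 + 0.1·11 = 2.1; r = 1.6 − 2.1 = -0.5
t=13: Ŝ = 1 + 0.1·13 = 2.3; r = 2.3 − 2.3 = 0
t=15: Ŝ = 1 + 0.1·15 = 2.5; r = 2.5 − 2.5 = 0

-0.5, 1, -0.5, 0, 0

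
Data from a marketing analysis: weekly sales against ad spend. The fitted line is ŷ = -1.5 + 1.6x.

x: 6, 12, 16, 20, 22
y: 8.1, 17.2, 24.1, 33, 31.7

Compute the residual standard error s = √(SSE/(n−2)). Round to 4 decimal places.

s = 1.8708

x=6: ŷ = -1.5 + 1.6·6 = 8.1; r = 8.1 − 8.1 = 0
x=12: ŷ = -1.5 + 1.6·12 = 17.7; r = 17.2 − 17.7 = -0.5
x=16: ŷ = -1.5 + 1.6·16 = 24.1; r = 24.1 − 24.1 = 0
x=20: ŷ = -1.5 + 1.6·20 = 30.5; r = 33 − 30.5 = 2.5
x=22: ŷ = -1.5 + 1.6·22 = 33.7; r = 31.7 − 33.7 = -2
SSE = 0 + 0.25 + 0 + 6.25 + 4 = 10.5
s = √(10.5/3) = √3.5 ≈ 1.8708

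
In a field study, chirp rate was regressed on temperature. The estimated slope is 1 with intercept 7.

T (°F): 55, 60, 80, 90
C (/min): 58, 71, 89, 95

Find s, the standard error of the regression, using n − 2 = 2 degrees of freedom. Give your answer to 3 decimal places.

T=55: Ĉ = 7 + 55 = 62; e = 58 − 62 = -4
T=60: Ĉ = 7 + 60 = 67; e = 71 − 67 = 4
T=80: Ĉ = 7 + 80 = 87; e = 89 − 87 = 2
T=90: Ĉ = 7 + 90 = 97; e = 95 − 97 = -2
SSE = 16 + 16 + 4 + 4 = 40
s = √(40/2) = √20 ≈ 4.472

s = 4.472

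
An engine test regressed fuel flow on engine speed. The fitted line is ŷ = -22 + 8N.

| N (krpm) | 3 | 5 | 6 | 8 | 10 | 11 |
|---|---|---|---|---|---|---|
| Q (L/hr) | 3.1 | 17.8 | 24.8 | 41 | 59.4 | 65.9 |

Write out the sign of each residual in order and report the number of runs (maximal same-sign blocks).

N=3: ŷ = -22 + 8·3 = 2; r = 3.1 − 2 = 1.1
N=5: ŷ = -22 + 8·5 = 18; r = 17.8 − 18 = -0.2
N=6: ŷ = -22 + 8·6 = 26; r = 24.8 − 26 = -1.2
N=8: ŷ = -22 + 8·8 = 42; r = 41 − 42 = -1
N=10: ŷ = -22 + 8·10 = 58; r = 59.4 − 58 = 1.4
N=11: ŷ = -22 + 8·11 = 66; r = 65.9 − 66 = -0.1
Signs: + − − − + −
Runs: +×1, −×3, +×1, −×1 → 4

4 runs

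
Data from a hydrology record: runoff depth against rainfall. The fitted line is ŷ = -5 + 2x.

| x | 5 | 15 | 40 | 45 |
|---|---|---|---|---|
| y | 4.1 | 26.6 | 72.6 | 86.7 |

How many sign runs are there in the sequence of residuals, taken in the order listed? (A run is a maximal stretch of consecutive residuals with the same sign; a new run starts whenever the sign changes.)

x=5: ŷ = -5 + 2·5 = 5; e = 4.1 − 5 = -0.9
x=15: ŷ = -5 + 2·15 = 25; e = 26.6 − 25 = 1.6
x=40: ŷ = -5 + 2·40 = 75; e = 72.6 − 75 = -2.4
x=45: ŷ = -5 + 2·45 = 85; e = 86.7 − 85 = 1.7
Signs: − + − +
Runs: −×1, +×1, −×1, +×1 → 4

4 runs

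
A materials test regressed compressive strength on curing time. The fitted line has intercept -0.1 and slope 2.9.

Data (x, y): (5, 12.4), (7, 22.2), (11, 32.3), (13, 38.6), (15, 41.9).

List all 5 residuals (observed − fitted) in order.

-2, 2, 0.5, 1, -1.5

x=5: ŷ = -0.1 + 2.9·5 = 14.4; e = 12.4 − 14.4 = -2
x=7: ŷ = -0.1 + 2.9·7 = 20.2; e = 22.2 − 20.2 = 2
x=11: ŷ = -0.1 + 2.9·11 = 31.8; e = 32.3 − 31.8 = 0.5
x=13: ŷ = -0.1 + 2.9·13 = 37.6; e = 38.6 − 37.6 = 1
x=15: ŷ = -0.1 + 2.9·15 = 43.4; e = 41.9 − 43.4 = -1.5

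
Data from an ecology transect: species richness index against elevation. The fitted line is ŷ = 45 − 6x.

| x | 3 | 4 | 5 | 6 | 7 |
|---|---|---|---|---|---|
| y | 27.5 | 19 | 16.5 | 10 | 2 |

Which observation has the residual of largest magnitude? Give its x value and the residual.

x = 4, r = -2

x=3: ŷ = 45 − 6·3 = 27; r = 27.5 − 27 = 0.5
x=4: ŷ = 45 − 6·4 = 21; r = 19 − 21 = -2
x=5: ŷ = 45 − 6·5 = 15; r = 16.5 − 15 = 1.5
x=6: ŷ = 45 − 6·6 = 9; r = 10 − 9 = 1
x=7: ŷ = 45 − 6·7 = 3; r = 2 − 3 = -1
Largest |r| is 2 at x = 4, residual -2.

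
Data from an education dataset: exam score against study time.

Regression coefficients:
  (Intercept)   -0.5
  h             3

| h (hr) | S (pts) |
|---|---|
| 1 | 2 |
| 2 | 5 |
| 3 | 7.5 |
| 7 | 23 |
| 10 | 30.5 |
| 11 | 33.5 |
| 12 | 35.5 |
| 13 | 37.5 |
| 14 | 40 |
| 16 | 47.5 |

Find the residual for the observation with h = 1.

ŷ = -0.5 + 3·1 = 2.5
r = 2 − 2.5 = -0.5

r = -0.5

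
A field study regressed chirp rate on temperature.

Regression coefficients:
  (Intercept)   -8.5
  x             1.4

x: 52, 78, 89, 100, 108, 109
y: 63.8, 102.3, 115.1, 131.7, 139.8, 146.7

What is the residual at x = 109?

r = 2.6

ŷ = -8.5 + 1.4·109 = 144.1
r = 146.7 − 144.1 = 2.6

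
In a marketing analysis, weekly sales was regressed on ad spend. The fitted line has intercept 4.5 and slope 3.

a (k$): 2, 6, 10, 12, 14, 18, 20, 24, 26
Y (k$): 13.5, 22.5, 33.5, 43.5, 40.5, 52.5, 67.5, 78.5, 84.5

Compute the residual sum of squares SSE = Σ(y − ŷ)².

SSE = 108

a=2: ŷ = 4.5 + 3·2 = 10.5; e = 13.5 − 10.5 = 3
a=6: ŷ = 4.5 + 3·6 = 22.5; e = 22.5 − 22.5 = 0
a=10: ŷ = 4.5 + 3·10 = 34.5; e = 33.5 − 34.5 = -1
a=12: ŷ = 4.5 + 3·12 = 40.5; e = 43.5 − 40.5 = 3
a=14: ŷ = 4.5 + 3·14 = 46.5; e = 40.5 − 46.5 = -6
a=18: ŷ = 4.5 + 3·18 = 58.5; e = 52.5 − 58.5 = -6
a=20: ŷ = 4.5 + 3·20 = 64.5; e = 67.5 − 64.5 = 3
a=24: ŷ = 4.5 + 3·24 = 76.5; e = 78.5 − 76.5 = 2
a=26: ŷ = 4.5 + 3·26 = 82.5; e = 84.5 − 82.5 = 2
SSE = 9 + 0 + 1 + 9 + 36 + 36 + 9 + 4 + 4 = 108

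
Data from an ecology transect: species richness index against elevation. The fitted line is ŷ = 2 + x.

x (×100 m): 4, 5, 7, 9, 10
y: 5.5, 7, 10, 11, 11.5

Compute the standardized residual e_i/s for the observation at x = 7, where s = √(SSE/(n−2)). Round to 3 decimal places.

x=4: ŷ = 2 + 4 = 6; e = 5.5 − 6 = -0.5
x=5: ŷ = 2 + 5 = 7; e = 7 − 7 = 0
x=7: ŷ = 2 + 7 = 9; e = 10 − 9 = 1
x=9: ŷ = 2 + 9 = 11; e = 11 − 11 = 0
x=10: ŷ = 2 + 10 = 12; e = 11.5 − 12 = -0.5
SSE = 0.25 + 0 + 1 + 0 + 0.25 = 1.5
s = √(1.5/3) = 0.707107
e/s = 1 / 0.707107 = 1.414

1.414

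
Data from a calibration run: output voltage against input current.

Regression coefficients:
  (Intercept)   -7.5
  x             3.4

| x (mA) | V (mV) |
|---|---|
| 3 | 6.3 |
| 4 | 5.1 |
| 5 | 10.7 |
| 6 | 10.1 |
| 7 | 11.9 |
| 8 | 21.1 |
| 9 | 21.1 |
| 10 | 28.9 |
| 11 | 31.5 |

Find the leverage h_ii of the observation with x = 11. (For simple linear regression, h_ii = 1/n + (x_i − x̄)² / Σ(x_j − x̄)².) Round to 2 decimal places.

h = 0.38

x̄ = (3 + 4 + 5 + 6 + 7 + 8 + 9 + 10 + 11)/9 = 7
Σ(x − x̄)² = 16 + 9 + 4 + 1 + 0 + 1 + 4 + 9 + 16 = 60
h = 1/9 + (4)²/60 = 0.111111 + 0.266667 = 0.38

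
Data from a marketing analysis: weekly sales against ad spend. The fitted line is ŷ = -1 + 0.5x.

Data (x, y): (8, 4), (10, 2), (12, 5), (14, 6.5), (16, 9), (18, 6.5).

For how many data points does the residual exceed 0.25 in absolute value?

x=8: ŷ = -1 + 0.5·8 = 3; r = 4 − 3 = 1
x=10: ŷ = -1 + 0.5·10 = 4; r = 2 − 4 = -2
x=12: ŷ = -1 + 0.5·12 = 5; r = 5 − 5 = 0
x=14: ŷ = -1 + 0.5·14 = 6; r = 6.5 − 6 = 0.5
x=16: ŷ = -1 + 0.5·16 = 7; r = 9 − 7 = 2
x=18: ŷ = -1 + 0.5·18 = 8; r = 6.5 − 8 = -1.5
|r| > 0.25: x=8 (|r|=1), x=10 (|r|=2), x=14 (|r|=0.5), x=16 (|r|=2), x=18 (|r|=1.5) → 5

5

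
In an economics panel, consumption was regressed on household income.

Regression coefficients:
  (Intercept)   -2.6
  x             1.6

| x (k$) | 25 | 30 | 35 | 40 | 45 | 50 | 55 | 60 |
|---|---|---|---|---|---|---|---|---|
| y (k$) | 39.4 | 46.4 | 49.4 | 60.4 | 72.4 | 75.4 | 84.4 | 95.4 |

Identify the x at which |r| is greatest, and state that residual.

x=25: ŷ = -2.6 + 1.6·25 = 37.4; r = 39.4 − 37.4 = 2
x=30: ŷ = -2.6 + 1.6·30 = 45.4; r = 46.4 − 45.4 = 1
x=35: ŷ = -2.6 + 1.6·35 = 53.4; r = 49.4 − 53.4 = -4
x=40: ŷ = -2.6 + 1.6·40 = 61.4; r = 60.4 − 61.4 = -1
x=45: ŷ = -2.6 + 1.6·45 = 69.4; r = 72.4 − 69.4 = 3
x=50: ŷ = -2.6 + 1.6·50 = 77.4; r = 75.4 − 77.4 = -2
x=55: ŷ = -2.6 + 1.6·55 = 85.4; r = 84.4 − 85.4 = -1
x=60: ŷ = -2.6 + 1.6·60 = 93.4; r = 95.4 − 93.4 = 2
Largest |r| is 4 at x = 35, residual -4.

x = 35, r = -4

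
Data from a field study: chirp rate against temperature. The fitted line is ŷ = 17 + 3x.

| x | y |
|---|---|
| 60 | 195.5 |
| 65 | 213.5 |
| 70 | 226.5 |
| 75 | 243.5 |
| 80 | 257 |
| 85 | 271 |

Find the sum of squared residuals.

SSE = 8

x=60: ŷ = 17 + 3·60 = 197; r = 195.5 − 197 = -1.5
x=65: ŷ = 17 + 3·65 = 212; r = 213.5 − 212 = 1.5
x=70: ŷ = 17 + 3·70 = 227; r = 226.5 − 227 = -0.5
x=75: ŷ = 17 + 3·75 = 242; r = 243.5 − 242 = 1.5
x=80: ŷ = 17 + 3·80 = 257; r = 257 − 257 = 0
x=85: ŷ = 17 + 3·85 = 272; r = 271 − 272 = -1
SSE = 2.25 + 2.25 + 0.25 + 2.25 + 0 + 1 = 8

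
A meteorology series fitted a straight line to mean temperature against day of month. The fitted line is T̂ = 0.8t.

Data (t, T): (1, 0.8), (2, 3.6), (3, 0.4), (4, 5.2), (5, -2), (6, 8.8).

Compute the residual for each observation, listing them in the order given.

0, 2, -2, 2, -6, 4

t=1: T̂ = 0.8·1 = 0.8; e = 0.8 − 0.8 = 0
t=2: T̂ = 0.8·2 = 1.6; e = 3.6 − 1.6 = 2
t=3: T̂ = 0.8·3 = 2.4; e = 0.4 − 2.4 = -2
t=4: T̂ = 0.8·4 = 3.2; e = 5.2 − 3.2 = 2
t=5: T̂ = 0.8·5 = 4; e = -2 − 4 = -6
t=6: T̂ = 0.8·6 = 4.8; e = 8.8 − 4.8 = 4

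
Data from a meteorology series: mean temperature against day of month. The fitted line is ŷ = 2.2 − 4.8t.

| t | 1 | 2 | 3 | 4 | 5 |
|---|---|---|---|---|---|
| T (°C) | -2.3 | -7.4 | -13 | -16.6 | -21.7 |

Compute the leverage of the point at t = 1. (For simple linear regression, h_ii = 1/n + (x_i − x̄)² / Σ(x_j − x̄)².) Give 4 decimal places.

t̄ = (1 + 2 + 3 + 4 + 5)/5 = 3
Σ(t − t̄)² = 4 + 1 + 0 + 1 + 4 = 10
h = 1/5 + (-2)²/10 = 0.2 + 0.4 = 0.6000

h = 0.6000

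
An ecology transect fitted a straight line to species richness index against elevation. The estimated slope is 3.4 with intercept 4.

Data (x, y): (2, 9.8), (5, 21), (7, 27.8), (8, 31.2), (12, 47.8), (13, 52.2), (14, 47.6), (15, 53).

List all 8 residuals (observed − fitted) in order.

x=2: ŷ = 4 + 3.4·2 = 10.8; e = 9.8 − 10.8 = -1
x=5: ŷ = 4 + 3.4·5 = 21; e = 21 − 21 = 0
x=7: ŷ = 4 + 3.4·7 = 27.8; e = 27.8 − 27.8 = 0
x=8: ŷ = 4 + 3.4·8 = 31.2; e = 31.2 − 31.2 = 0
x=12: ŷ = 4 + 3.4·12 = 44.8; e = 47.8 − 44.8 = 3
x=13: ŷ = 4 + 3.4·13 = 48.2; e = 52.2 − 48.2 = 4
x=14: ŷ = 4 + 3.4·14 = 51.6; e = 47.6 − 51.6 = -4
x=15: ŷ = 4 + 3.4·15 = 55; e = 53 − 55 = -2

-1, 0, 0, 0, 3, 4, -4, -2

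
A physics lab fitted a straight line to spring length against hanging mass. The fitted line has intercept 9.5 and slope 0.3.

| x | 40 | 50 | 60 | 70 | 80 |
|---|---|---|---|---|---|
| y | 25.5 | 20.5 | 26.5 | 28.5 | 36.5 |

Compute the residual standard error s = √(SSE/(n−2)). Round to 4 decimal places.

s = 3.9158

x=40: ŷ = 9.5 + 0.3·40 = 21.5; r = 25.5 − 21.5 = 4
x=50: ŷ = 9.5 + 0.3·50 = 24.5; r = 20.5 − 24.5 = -4
x=60: ŷ = 9.5 + 0.3·60 = 27.5; r = 26.5 − 27.5 = -1
x=70: ŷ = 9.5 + 0.3·70 = 30.5; r = 28.5 − 30.5 = -2
x=80: ŷ = 9.5 + 0.3·80 = 33.5; r = 36.5 − 33.5 = 3
SSE = 16 + 16 + 1 + 4 + 9 = 46
s = √(46/3) = √15.3333 ≈ 3.9158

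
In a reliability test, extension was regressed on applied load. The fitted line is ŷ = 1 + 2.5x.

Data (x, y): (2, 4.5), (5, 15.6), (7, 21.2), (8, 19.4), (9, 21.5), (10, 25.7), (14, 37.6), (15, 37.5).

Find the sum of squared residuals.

x=2: ŷ = 1 + 2.5·2 = 6; e = 4.5 − 6 = -1.5
x=5: ŷ = 1 + 2.5·5 = 13.5; e = 15.6 − 13.5 = 2.1
x=7: ŷ = 1 + 2.5·7 = 18.5; e = 21.2 − 18.5 = 2.7
x=8: ŷ = 1 + 2.5·8 = 21; e = 19.4 − 21 = -1.6
x=9: ŷ = 1 + 2.5·9 = 23.5; e = 21.5 − 23.5 = -2
x=10: ŷ = 1 + 2.5·10 = 26; e = 25.7 − 26 = -0.3
x=14: ŷ = 1 + 2.5·14 = 36; e = 37.6 − 36 = 1.6
x=15: ŷ = 1 + 2.5·15 = 38.5; e = 37.5 − 38.5 = -1
SSE = 2.25 + 4.41 + 7.29 + 2.56 + 4 + 0.09 + 2.56 + 1 = 24.16

SSE = 24.16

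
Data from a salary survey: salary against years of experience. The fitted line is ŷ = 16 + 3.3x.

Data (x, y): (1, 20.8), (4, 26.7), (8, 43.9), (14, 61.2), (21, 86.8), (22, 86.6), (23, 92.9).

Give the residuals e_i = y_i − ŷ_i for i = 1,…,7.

1.5, -2.5, 1.5, -1, 1.5, -2, 1

x=1: ŷ = 16 + 3.3·1 = 19.3; e = 20.8 − 19.3 = 1.5
x=4: ŷ = 16 + 3.3·4 = 29.2; e = 26.7 − 29.2 = -2.5
x=8: ŷ = 16 + 3.3·8 = 42.4; e = 43.9 − 42.4 = 1.5
x=14: ŷ = 16 + 3.3·14 = 62.2; e = 61.2 − 62.2 = -1
x=21: ŷ = 16 + 3.3·21 = 85.3; e = 86.8 − 85.3 = 1.5
x=22: ŷ = 16 + 3.3·22 = 88.6; e = 86.6 − 88.6 = -2
x=23: ŷ = 16 + 3.3·23 = 91.9; e = 92.9 − 91.9 = 1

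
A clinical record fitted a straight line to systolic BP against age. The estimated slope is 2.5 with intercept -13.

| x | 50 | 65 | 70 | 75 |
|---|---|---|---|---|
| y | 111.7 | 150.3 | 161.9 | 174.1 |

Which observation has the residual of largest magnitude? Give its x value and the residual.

x = 65, r = 0.8

x=50: ŷ = -13 + 2.5·50 = 112; r = 111.7 − 112 = -0.3
x=65: ŷ = -13 + 2.5·65 = 149.5; r = 150.3 − 149.5 = 0.8
x=70: ŷ = -13 + 2.5·70 = 162; r = 161.9 − 162 = -0.1
x=75: ŷ = -13 + 2.5·75 = 174.5; r = 174.1 − 174.5 = -0.4
Largest |r| is 0.8 at x = 65, residual 0.8.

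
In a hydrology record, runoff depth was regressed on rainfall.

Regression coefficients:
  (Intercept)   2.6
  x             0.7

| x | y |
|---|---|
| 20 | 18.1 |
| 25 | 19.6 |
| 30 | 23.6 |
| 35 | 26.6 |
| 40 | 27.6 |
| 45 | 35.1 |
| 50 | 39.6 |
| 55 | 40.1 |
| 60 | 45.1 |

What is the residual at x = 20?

ŷ = 2.6 + 0.7·20 = 16.6
r = 18.1 − 16.6 = 1.5

r = 1.5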